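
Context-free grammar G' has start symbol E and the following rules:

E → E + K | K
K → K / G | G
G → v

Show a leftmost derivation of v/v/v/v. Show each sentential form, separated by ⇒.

E⇒K⇒K/G⇒K/G/G⇒K/G/G/G⇒G/G/G/G⇒v/G/G/G⇒v/v/G/G⇒v/v/v/G⇒v/v/v/v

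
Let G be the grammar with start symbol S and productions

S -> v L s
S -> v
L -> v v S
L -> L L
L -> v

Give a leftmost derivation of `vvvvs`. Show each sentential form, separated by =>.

S => vLs   [S -> v L s]
vLs => vvvSs   [L -> v v S]
vvvSs => vvvvs   [S -> v]

S => vLs => vvvSs => vvvvs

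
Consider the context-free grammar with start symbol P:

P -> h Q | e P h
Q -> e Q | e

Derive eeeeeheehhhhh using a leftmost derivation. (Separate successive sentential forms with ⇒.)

P ⇒ ePh ⇒ eePhh ⇒ eeePhhh ⇒ eeeePhhhh ⇒ eeeeePhhhhh ⇒ eeeeehQhhhhh ⇒ eeeeeheQhhhhh ⇒ eeeeeheehhhhh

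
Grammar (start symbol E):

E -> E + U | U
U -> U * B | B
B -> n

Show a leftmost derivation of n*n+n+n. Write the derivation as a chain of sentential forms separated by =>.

E => E+U   [E -> E + U]
E+U => E+U+U   [E -> E + U]
E+U+U => U+U+U   [E -> U]
U+U+U => U*B+U+U   [U -> U * B]
U*B+U+U => B*B+U+U   [U -> B]
B*B+U+U => n*B+U+U   [B -> n]
n*B+U+U => n*n+U+U   [B -> n]
n*n+U+U => n*n+B+U   [U -> B]
n*n+B+U => n*n+n+U   [B -> n]
n*n+n+U => n*n+n+B   [U -> B]
n*n+n+B => n*n+n+n   [B -> n]

E => E+U => E+U+U => U+U+U => U*B+U+U => B*B+U+U => n*B+U+U => n*n+U+U => n*n+B+U => n*n+n+U => n*n+n+B => n*n+n+n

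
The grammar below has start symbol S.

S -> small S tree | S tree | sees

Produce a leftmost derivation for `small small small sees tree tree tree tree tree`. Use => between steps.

S => S tree => small S tree tree => small small S tree tree tree => small small S tree tree tree tree => small small small S tree tree tree tree tree => small small small sees tree tree tree tree tree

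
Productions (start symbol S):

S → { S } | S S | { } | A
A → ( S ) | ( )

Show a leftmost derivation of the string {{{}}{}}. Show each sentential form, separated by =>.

S => {S}   [S → { S }]
{S} => {SS}   [S → S S]
{SS} => {{S}S}   [S → { S }]
{{S}S} => {{{}}S}   [S → { }]
{{{}}S} => {{{}}{}}   [S → { }]

S => {S} => {SS} => {{S}S} => {{{}}S} => {{{}}{}}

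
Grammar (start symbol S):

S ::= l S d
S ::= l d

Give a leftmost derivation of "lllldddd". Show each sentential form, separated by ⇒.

S ⇒ lSd   [S ::= l S d]
lSd ⇒ llSdd   [S ::= l S d]
llSdd ⇒ lllSddd   [S ::= l S d]
lllSddd ⇒ lllldddd   [S ::= l d]

S ⇒ lSd ⇒ llSdd ⇒ lllSddd ⇒ lllldddd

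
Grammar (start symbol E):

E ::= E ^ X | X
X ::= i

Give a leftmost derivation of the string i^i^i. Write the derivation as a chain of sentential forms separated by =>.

E=>E^X=>E^X^X=>X^X^X=>i^X^X=>i^i^X=>i^i^i

E => E^X   [E ::= E ^ X]
E^X => E^X^X   [E ::= E ^ X]
E^X^X => X^X^X   [E ::= X]
X^X^X => i^X^X   [X ::= i]
i^X^X => i^i^X   [X ::= i]
i^i^X => i^i^i   [X ::= i]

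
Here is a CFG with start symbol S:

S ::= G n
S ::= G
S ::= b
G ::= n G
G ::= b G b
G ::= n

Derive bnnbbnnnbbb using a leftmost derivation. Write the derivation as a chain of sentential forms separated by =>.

S=>G=>bGb=>bnGb=>bnnGb=>bnnbGbb=>bnnbbGbbb=>bnnbbnGbbb=>bnnbbnnGbbb=>bnnbbnnnbbb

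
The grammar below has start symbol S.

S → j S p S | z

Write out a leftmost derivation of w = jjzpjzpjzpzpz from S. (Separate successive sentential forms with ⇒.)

S ⇒ jSpS   [S → j S p S]
jSpS ⇒ jjSpSpS   [S → j S p S]
jjSpSpS ⇒ jjzpSpS   [S → z]
jjzpSpS ⇒ jjzpjSpSpS   [S → j S p S]
jjzpjSpSpS ⇒ jjzpjzpSpS   [S → z]
jjzpjzpSpS ⇒ jjzpjzpjSpSpS   [S → j S p S]
jjzpjzpjSpSpS ⇒ jjzpjzpjzpSpS   [S → z]
jjzpjzpjzpSpS ⇒ jjzpjzpjzpzpS   [S → z]
jjzpjzpjzpzpS ⇒ jjzpjzpjzpzpz   [S → z]

S ⇒ jSpS ⇒ jjSpSpS ⇒ jjzpSpS ⇒ jjzpjSpSpS ⇒ jjzpjzpSpS ⇒ jjzpjzpjSpSpS ⇒ jjzpjzpjzpSpS ⇒ jjzpjzpjzpzpS ⇒ jjzpjzpjzpzpz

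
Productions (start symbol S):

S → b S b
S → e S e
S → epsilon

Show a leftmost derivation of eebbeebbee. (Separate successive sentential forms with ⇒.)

S ⇒ eSe   [S → e S e]
eSe ⇒ eeSee   [S → e S e]
eeSee ⇒ eebSbee   [S → b S b]
eebSbee ⇒ eebbSbbee   [S → b S b]
eebbSbbee ⇒ eebbeSebbee   [S → e S e]
eebbeSebbee ⇒ eebbeebbee   [S → epsilon]

S ⇒ eSe ⇒ eeSee ⇒ eebSbee ⇒ eebbSbbee ⇒ eebbeSebbee ⇒ eebbeebbee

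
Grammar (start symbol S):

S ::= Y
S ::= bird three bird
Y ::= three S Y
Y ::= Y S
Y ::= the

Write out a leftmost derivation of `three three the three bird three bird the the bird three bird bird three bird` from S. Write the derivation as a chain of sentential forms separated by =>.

S => Y => Y S => Y S S => three S Y S S => three Y Y S S => three three S Y Y S S => three three Y Y Y S S => three three the Y Y S S => three three the three S Y Y S S => three three the three bird three bird Y Y S S => three three the three bird three bird the Y S S => three three the three bird three bird the the S S => three three the three bird three bird the the bird three bird S => three three the three bird three bird the the bird three bird bird three bird

S => Y   [S ::= Y]
Y => Y S   [Y ::= Y S]
Y S => Y S S   [Y ::= Y S]
Y S S => three S Y S S   [Y ::= three S Y]
three S Y S S => three Y Y S S   [S ::= Y]
three Y Y S S => three three S Y Y S S   [Y ::= three S Y]
three three S Y Y S S => three three Y Y Y S S   [S ::= Y]
three three Y Y Y S S => three three the Y Y S S   [Y ::= the]
three three the Y Y S S => three three the three S Y Y S S   [Y ::= three S Y]
three three the three S Y Y S S => three three the three bird three bird Y Y S S   [S ::= bird three bird]
three three the three bird three bird Y Y S S => three three the three bird three bird the Y S S   [Y ::= the]
three three the three bird three bird the Y S S => three three the three bird three bird the the S S   [Y ::= the]
three three the three bird three bird the the S S => three three the three bird three bird the the bird three bird S   [S ::= bird three bird]
three three the three bird three bird the the bird three bird S => three three the three bird three bird the the bird three bird bird three bird   [S ::= bird three bird]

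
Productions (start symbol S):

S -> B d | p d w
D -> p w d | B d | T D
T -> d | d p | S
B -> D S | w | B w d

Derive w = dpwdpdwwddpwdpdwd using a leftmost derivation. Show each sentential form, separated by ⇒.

S ⇒ Bd   [S -> B d]
Bd ⇒ DSd   [B -> D S]
DSd ⇒ TDSd   [D -> T D]
TDSd ⇒ dpDSd   [T -> d p]
dpDSd ⇒ dpTDSd   [D -> T D]
dpTDSd ⇒ dpSDSd   [T -> S]
dpSDSd ⇒ dpBdDSd   [S -> B d]
dpBdDSd ⇒ dpBwddDSd   [B -> B w d]
dpBwddDSd ⇒ dpDSwddDSd   [B -> D S]
dpDSwddDSd ⇒ dpBdSwddDSd   [D -> B d]
dpBdSwddDSd ⇒ dpwdSwddDSd   [B -> w]
dpwdSwddDSd ⇒ dpwdpdwwddDSd   [S -> p d w]
dpwdpdwwddDSd ⇒ dpwdpdwwddpwdSd   [D -> p w d]
dpwdpdwwddpwdSd ⇒ dpwdpdwwddpwdpdwd   [S -> p d w]

S ⇒ Bd ⇒ DSd ⇒ TDSd ⇒ dpDSd ⇒ dpTDSd ⇒ dpSDSd ⇒ dpBdDSd ⇒ dpBwddDSd ⇒ dpDSwddDSd ⇒ dpBdSwddDSd ⇒ dpwdSwddDSd ⇒ dpwdpdwwddDSd ⇒ dpwdpdwwddpwdSd ⇒ dpwdpdwwddpwdpdwd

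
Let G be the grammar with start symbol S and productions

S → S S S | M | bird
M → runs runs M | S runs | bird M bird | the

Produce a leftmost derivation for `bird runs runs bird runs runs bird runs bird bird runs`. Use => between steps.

S => M => S runs => M runs => bird M bird runs => bird runs runs M bird runs => bird runs runs bird M bird bird runs => bird runs runs bird runs runs M bird bird runs => bird runs runs bird runs runs S runs bird bird runs => bird runs runs bird runs runs bird runs bird bird runs

S => M   [S → M]
M => S runs   [M → S runs]
S runs => M runs   [S → M]
M runs => bird M bird runs   [M → bird M bird]
bird M bird runs => bird runs runs M bird runs   [M → runs runs M]
bird runs runs M bird runs => bird runs runs bird M bird bird runs   [M → bird M bird]
bird runs runs bird M bird bird runs => bird runs runs bird runs runs M bird bird runs   [M → runs runs M]
bird runs runs bird runs runs M bird bird runs => bird runs runs bird runs runs S runs bird bird runs   [M → S runs]
bird runs runs bird runs runs S runs bird bird runs => bird runs runs bird runs runs bird runs bird bird runs   [S → bird]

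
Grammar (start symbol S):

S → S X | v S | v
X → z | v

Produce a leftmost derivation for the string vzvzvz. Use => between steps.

S => SX   [S → S X]
SX => SXX   [S → S X]
SXX => SXXX   [S → S X]
SXXX => SXXXX   [S → S X]
SXXXX => SXXXXX   [S → S X]
SXXXXX => vXXXXX   [S → v]
vXXXXX => vzXXXX   [X → z]
vzXXXX => vzvXXX   [X → v]
vzvXXX => vzvzXX   [X → z]
vzvzXX => vzvzvX   [X → v]
vzvzvX => vzvzvz   [X → z]

S=>SX=>SXX=>SXXX=>SXXXX=>SXXXXX=>vXXXXX=>vzXXXX=>vzvXXX=>vzvzXX=>vzvzvX=>vzvzvz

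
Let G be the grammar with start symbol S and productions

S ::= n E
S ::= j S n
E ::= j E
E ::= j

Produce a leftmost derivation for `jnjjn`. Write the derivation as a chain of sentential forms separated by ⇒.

S ⇒ jSn   [S ::= j S n]
jSn ⇒ jnEn   [S ::= n E]
jnEn ⇒ jnjEn   [E ::= j E]
jnjEn ⇒ jnjjn   [E ::= j]

S ⇒ jSn ⇒ jnEn ⇒ jnjEn ⇒ jnjjn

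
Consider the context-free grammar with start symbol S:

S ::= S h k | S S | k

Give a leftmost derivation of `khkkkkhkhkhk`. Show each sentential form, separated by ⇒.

S ⇒ Shk ⇒ Shkhk ⇒ SShkhk ⇒ ShkShkhk ⇒ khkShkhk ⇒ khkSShkhk ⇒ khkSSShkhk ⇒ khkkSShkhk ⇒ khkkkShkhk ⇒ khkkkShkhkhk ⇒ khkkkkhkhkhk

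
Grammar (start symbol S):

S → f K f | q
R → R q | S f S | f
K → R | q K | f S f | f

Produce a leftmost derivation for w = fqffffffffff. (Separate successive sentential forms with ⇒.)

S ⇒ fKf   [S → f K f]
fKf ⇒ fqKf   [K → q K]
fqKf ⇒ fqfSff   [K → f S f]
fqfSff ⇒ fqffKfff   [S → f K f]
fqffKfff ⇒ fqfffSffff   [K → f S f]
fqfffSffff ⇒ fqffffKfffff   [S → f K f]
fqffffKfffff ⇒ fqffffRfffff   [K → R]
fqffffRfffff ⇒ fqffffffffff   [R → f]

S ⇒ fKf ⇒ fqKf ⇒ fqfSff ⇒ fqffKfff ⇒ fqfffSffff ⇒ fqffffKfffff ⇒ fqffffRfffff ⇒ fqffffffffff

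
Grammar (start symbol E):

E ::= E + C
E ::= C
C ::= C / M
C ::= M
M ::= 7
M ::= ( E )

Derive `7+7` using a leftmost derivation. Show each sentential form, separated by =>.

E => E+C   [E ::= E + C]
E+C => C+C   [E ::= C]
C+C => M+C   [C ::= M]
M+C => 7+C   [M ::= 7]
7+C => 7+M   [C ::= M]
7+M => 7+7   [M ::= 7]

E => E+C => C+C => M+C => 7+C => 7+M => 7+7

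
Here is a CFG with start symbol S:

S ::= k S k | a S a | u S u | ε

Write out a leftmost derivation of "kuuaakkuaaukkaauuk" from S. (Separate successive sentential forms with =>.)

S=>kSk=>kuSuk=>kuuSuuk=>kuuaSauuk=>kuuaaSaauuk=>kuuaakSkaauuk=>kuuaakkSkkaauuk=>kuuaakkuSukkaauuk=>kuuaakkuaSaukkaauuk=>kuuaakkuaaukkaauuk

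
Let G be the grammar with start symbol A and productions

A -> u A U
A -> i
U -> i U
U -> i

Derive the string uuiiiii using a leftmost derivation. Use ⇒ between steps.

A ⇒ uAU ⇒ uuAUU ⇒ uuiUU ⇒ uuiiU ⇒ uuiiiU ⇒ uuiiiiU ⇒ uuiiiii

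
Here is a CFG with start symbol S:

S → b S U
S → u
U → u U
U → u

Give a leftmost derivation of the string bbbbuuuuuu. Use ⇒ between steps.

S⇒bSU⇒bbSUU⇒bbbSUUU⇒bbbbSUUUU⇒bbbbuUUUU⇒bbbbuuUUUU⇒bbbbuuuUUU⇒bbbbuuuuUU⇒bbbbuuuuuU⇒bbbbuuuuuu

S ⇒ bSU   [S → b S U]
bSU ⇒ bbSUU   [S → b S U]
bbSUU ⇒ bbbSUUU   [S → b S U]
bbbSUUU ⇒ bbbbSUUUU   [S → b S U]
bbbbSUUUU ⇒ bbbbuUUUU   [S → u]
bbbbuUUUU ⇒ bbbbuuUUUU   [U → u U]
bbbbuuUUUU ⇒ bbbbuuuUUU   [U → u]
bbbbuuuUUU ⇒ bbbbuuuuUU   [U → u]
bbbbuuuuUU ⇒ bbbbuuuuuU   [U → u]
bbbbuuuuuU ⇒ bbbbuuuuuu   [U → u]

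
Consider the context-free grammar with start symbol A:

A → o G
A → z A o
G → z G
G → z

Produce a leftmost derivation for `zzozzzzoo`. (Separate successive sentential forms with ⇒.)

A ⇒ zAo   [A → z A o]
zAo ⇒ zzAoo   [A → z A o]
zzAoo ⇒ zzoGoo   [A → o G]
zzoGoo ⇒ zzozGoo   [G → z G]
zzozGoo ⇒ zzozzGoo   [G → z G]
zzozzGoo ⇒ zzozzzGoo   [G → z G]
zzozzzGoo ⇒ zzozzzzoo   [G → z]

A ⇒ zAo ⇒ zzAoo ⇒ zzoGoo ⇒ zzozGoo ⇒ zzozzGoo ⇒ zzozzzGoo ⇒ zzozzzzoo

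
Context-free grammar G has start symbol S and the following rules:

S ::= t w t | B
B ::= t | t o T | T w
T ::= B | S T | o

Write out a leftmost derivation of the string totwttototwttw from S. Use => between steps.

S => B   [S ::= B]
B => Tw   [B ::= T w]
Tw => Bw   [T ::= B]
Bw => toTw   [B ::= t o T]
toTw => toSTw   [T ::= S T]
toSTw => totwtTw   [S ::= t w t]
totwtTw => totwtBw   [T ::= B]
totwtBw => totwttoTw   [B ::= t o T]
totwttoTw => totwttoBw   [T ::= B]
totwttoBw => totwttotoTw   [B ::= t o T]
totwttotoTw => totwttotoSTw   [T ::= S T]
totwttotoSTw => totwttototwtTw   [S ::= t w t]
totwttototwtTw => totwttototwtBw   [T ::= B]
totwttototwtBw => totwttototwttw   [B ::= t]

S => B => Tw => Bw => toTw => toSTw => totwtTw => totwtBw => totwttoTw => totwttoBw => totwttotoTw => totwttotoSTw => totwttototwtTw => totwttototwtBw => totwttototwttw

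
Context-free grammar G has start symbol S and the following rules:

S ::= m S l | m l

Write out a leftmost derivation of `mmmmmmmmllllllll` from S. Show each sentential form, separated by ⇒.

S⇒mSl⇒mmSll⇒mmmSlll⇒mmmmSllll⇒mmmmmSlllll⇒mmmmmmSllllll⇒mmmmmmmSlllllll⇒mmmmmmmmllllllll

S ⇒ mSl   [S ::= m S l]
mSl ⇒ mmSll   [S ::= m S l]
mmSll ⇒ mmmSlll   [S ::= m S l]
mmmSlll ⇒ mmmmSllll   [S ::= m S l]
mmmmSllll ⇒ mmmmmSlllll   [S ::= m S l]
mmmmmSlllll ⇒ mmmmmmSllllll   [S ::= m S l]
mmmmmmSllllll ⇒ mmmmmmmSlllllll   [S ::= m S l]
mmmmmmmSlllllll ⇒ mmmmmmmmllllllll   [S ::= m l]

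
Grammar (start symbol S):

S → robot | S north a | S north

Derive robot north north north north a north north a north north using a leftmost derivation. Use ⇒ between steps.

S ⇒ S north ⇒ S north north ⇒ S north a north north ⇒ S north north a north north ⇒ S north a north north a north north ⇒ S north north a north north a north north ⇒ S north north north a north north a north north ⇒ S north north north north a north north a north north ⇒ robot north north north north a north north a north north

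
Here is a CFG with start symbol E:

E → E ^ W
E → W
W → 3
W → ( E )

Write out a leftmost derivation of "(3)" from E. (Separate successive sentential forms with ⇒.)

E ⇒ W   [E → W]
W ⇒ (E)   [W → ( E )]
(E) ⇒ (W)   [E → W]
(W) ⇒ (3)   [W → 3]

E⇒W⇒(E)⇒(W)⇒(3)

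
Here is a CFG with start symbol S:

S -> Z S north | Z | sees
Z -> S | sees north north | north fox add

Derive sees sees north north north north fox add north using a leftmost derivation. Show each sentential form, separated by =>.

S => Z S north => S S north => Z S north S north => S S north S north => sees S north S north => sees Z north S north => sees sees north north north S north => sees sees north north north Z north => sees sees north north north north fox add north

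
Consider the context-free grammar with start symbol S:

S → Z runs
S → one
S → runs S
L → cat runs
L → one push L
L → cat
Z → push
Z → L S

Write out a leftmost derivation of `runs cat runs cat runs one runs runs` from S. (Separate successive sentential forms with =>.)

S => runs S => runs Z runs => runs L S runs => runs cat runs S runs => runs cat runs Z runs runs => runs cat runs L S runs runs => runs cat runs cat runs S runs runs => runs cat runs cat runs one runs runs

S => runs S   [S → runs S]
runs S => runs Z runs   [S → Z runs]
runs Z runs => runs L S runs   [Z → L S]
runs L S runs => runs cat runs S runs   [L → cat runs]
runs cat runs S runs => runs cat runs Z runs runs   [S → Z runs]
runs cat runs Z runs runs => runs cat runs L S runs runs   [Z → L S]
runs cat runs L S runs runs => runs cat runs cat runs S runs runs   [L → cat runs]
runs cat runs cat runs S runs runs => runs cat runs cat runs one runs runs   [S → one]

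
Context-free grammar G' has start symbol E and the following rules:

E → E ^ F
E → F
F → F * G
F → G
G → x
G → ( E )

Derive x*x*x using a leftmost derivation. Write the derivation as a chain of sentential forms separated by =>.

E => F => F*G => F*G*G => G*G*G => x*G*G => x*x*G => x*x*x

E => F   [E → F]
F => F*G   [F → F * G]
F*G => F*G*G   [F → F * G]
F*G*G => G*G*G   [F → G]
G*G*G => x*G*G   [G → x]
x*G*G => x*x*G   [G → x]
x*x*G => x*x*x   [G → x]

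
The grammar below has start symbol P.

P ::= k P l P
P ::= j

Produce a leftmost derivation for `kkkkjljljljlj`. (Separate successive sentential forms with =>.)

P => kPlP => kkPlPlP => kkkPlPlPlP => kkkkPlPlPlPlP => kkkkjlPlPlPlP => kkkkjljlPlPlP => kkkkjljljlPlP => kkkkjljljljlP => kkkkjljljljlj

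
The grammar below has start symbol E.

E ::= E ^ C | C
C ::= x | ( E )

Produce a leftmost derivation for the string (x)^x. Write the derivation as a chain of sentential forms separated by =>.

E => E^C => C^C => (E)^C => (C)^C => (x)^C => (x)^x

E => E^C   [E ::= E ^ C]
E^C => C^C   [E ::= C]
C^C => (E)^C   [C ::= ( E )]
(E)^C => (C)^C   [E ::= C]
(C)^C => (x)^C   [C ::= x]
(x)^C => (x)^x   [C ::= x]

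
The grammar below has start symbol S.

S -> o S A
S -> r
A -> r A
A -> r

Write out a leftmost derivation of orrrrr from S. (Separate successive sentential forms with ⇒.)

S⇒oSA⇒orA⇒orrA⇒orrrA⇒orrrrA⇒orrrrr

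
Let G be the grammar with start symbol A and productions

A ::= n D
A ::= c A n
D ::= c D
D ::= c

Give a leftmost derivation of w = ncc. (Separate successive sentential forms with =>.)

A => nD => ncD => ncc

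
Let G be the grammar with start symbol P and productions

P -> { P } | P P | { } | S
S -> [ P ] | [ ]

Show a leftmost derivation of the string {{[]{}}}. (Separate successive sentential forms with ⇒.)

P ⇒ {P}   [P -> { P }]
{P} ⇒ {{P}}   [P -> { P }]
{{P}} ⇒ {{PP}}   [P -> P P]
{{PP}} ⇒ {{SP}}   [P -> S]
{{SP}} ⇒ {{[]P}}   [S -> [ ]]
{{[]P}} ⇒ {{[]{}}}   [P -> { }]

P ⇒ {P} ⇒ {{P}} ⇒ {{PP}} ⇒ {{SP}} ⇒ {{[]P}} ⇒ {{[]{}}}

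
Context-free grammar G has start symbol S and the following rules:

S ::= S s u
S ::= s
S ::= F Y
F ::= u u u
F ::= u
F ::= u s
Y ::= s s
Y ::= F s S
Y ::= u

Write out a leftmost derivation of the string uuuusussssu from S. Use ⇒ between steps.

S ⇒ FY ⇒ uuuY ⇒ uuuFsS ⇒ uuuusS ⇒ uuuusSsu ⇒ uuuusFYsu ⇒ uuuususYsu ⇒ uuuusussssu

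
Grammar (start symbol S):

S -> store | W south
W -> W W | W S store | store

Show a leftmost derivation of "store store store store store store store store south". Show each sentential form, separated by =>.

S => W south   [S -> W south]
W south => W W south   [W -> W W]
W W south => W S store W south   [W -> W S store]
W S store W south => W S store S store W south   [W -> W S store]
W S store S store W south => W S store S store S store W south   [W -> W S store]
W S store S store S store W south => store S store S store S store W south   [W -> store]
store S store S store S store W south => store store store S store S store W south   [S -> store]
store store store S store S store W south => store store store store store S store W south   [S -> store]
store store store store store S store W south => store store store store store store store W south   [S -> store]
store store store store store store store W south => store store store store store store store store south   [W -> store]

S => W south => W W south => W S store W south => W S store S store W south => W S store S store S store W south => store S store S store S store W south => store store store S store S store W south => store store store store store S store W south => store store store store store store store W south => store store store store store store store store south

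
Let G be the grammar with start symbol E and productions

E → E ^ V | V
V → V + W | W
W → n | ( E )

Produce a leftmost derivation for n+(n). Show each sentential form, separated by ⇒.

E ⇒ V   [E → V]
V ⇒ V+W   [V → V + W]
V+W ⇒ W+W   [V → W]
W+W ⇒ n+W   [W → n]
n+W ⇒ n+(E)   [W → ( E )]
n+(E) ⇒ n+(V)   [E → V]
n+(V) ⇒ n+(W)   [V → W]
n+(W) ⇒ n+(n)   [W → n]

E⇒V⇒V+W⇒W+W⇒n+W⇒n+(E)⇒n+(V)⇒n+(W)⇒n+(n)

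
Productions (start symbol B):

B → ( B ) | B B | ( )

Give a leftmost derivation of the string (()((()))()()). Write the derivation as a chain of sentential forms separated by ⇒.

B ⇒ (B) ⇒ (BB) ⇒ (BBB) ⇒ (()BB) ⇒ (()BBB) ⇒ (()(B)BB) ⇒ (()((B))BB) ⇒ (()((()))BB) ⇒ (()((()))()B) ⇒ (()((()))()())

B ⇒ (B)   [B → ( B )]
(B) ⇒ (BB)   [B → B B]
(BB) ⇒ (BBB)   [B → B B]
(BBB) ⇒ (()BB)   [B → ( )]
(()BB) ⇒ (()BBB)   [B → B B]
(()BBB) ⇒ (()(B)BB)   [B → ( B )]
(()(B)BB) ⇒ (()((B))BB)   [B → ( B )]
(()((B))BB) ⇒ (()((()))BB)   [B → ( )]
(()((()))BB) ⇒ (()((()))()B)   [B → ( )]
(()((()))()B) ⇒ (()((()))()())   [B → ( )]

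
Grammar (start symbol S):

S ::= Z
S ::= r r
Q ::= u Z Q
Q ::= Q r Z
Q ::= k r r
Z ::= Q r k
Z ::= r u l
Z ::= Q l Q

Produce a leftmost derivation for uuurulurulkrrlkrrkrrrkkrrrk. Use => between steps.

S => Z   [S ::= Z]
Z => Qrk   [Z ::= Q r k]
Qrk => uZQrk   [Q ::= u Z Q]
uZQrk => uQrkQrk   [Z ::= Q r k]
uQrkQrk => uuZQrkQrk   [Q ::= u Z Q]
uuZQrkQrk => uuQlQQrkQrk   [Z ::= Q l Q]
uuQlQQrkQrk => uuuZQlQQrkQrk   [Q ::= u Z Q]
uuuZQlQQrkQrk => uuurulQlQQrkQrk   [Z ::= r u l]
uuurulQlQQrkQrk => uuuruluZQlQQrkQrk   [Q ::= u Z Q]
uuuruluZQlQQrkQrk => uuurulurulQlQQrkQrk   [Z ::= r u l]
uuurulurulQlQQrkQrk => uuurulurulkrrlQQrkQrk   [Q ::= k r r]
uuurulurulkrrlQQrkQrk => uuurulurulkrrlkrrQrkQrk   [Q ::= k r r]
uuurulurulkrrlkrrQrkQrk => uuurulurulkrrlkrrkrrrkQrk   [Q ::= k r r]
uuurulurulkrrlkrrkrrrkQrk => uuurulurulkrrlkrrkrrrkkrrrk   [Q ::= k r r]

S => Z => Qrk => uZQrk => uQrkQrk => uuZQrkQrk => uuQlQQrkQrk => uuuZQlQQrkQrk => uuurulQlQQrkQrk => uuuruluZQlQQrkQrk => uuurulurulQlQQrkQrk => uuurulurulkrrlQQrkQrk => uuurulurulkrrlkrrQrkQrk => uuurulurulkrrlkrrkrrrkQrk => uuurulurulkrrlkrrkrrrkkrrrk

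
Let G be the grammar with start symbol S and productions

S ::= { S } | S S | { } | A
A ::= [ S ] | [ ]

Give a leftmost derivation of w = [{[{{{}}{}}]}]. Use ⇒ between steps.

S ⇒ A ⇒ [S] ⇒ [{S}] ⇒ [{A}] ⇒ [{[S]}] ⇒ [{[{S}]}] ⇒ [{[{SS}]}] ⇒ [{[{{S}S}]}] ⇒ [{[{{{}}S}]}] ⇒ [{[{{{}}{}}]}]

S ⇒ A   [S ::= A]
A ⇒ [S]   [A ::= [ S ]]
[S] ⇒ [{S}]   [S ::= { S }]
[{S}] ⇒ [{A}]   [S ::= A]
[{A}] ⇒ [{[S]}]   [A ::= [ S ]]
[{[S]}] ⇒ [{[{S}]}]   [S ::= { S }]
[{[{S}]}] ⇒ [{[{SS}]}]   [S ::= S S]
[{[{SS}]}] ⇒ [{[{{S}S}]}]   [S ::= { S }]
[{[{{S}S}]}] ⇒ [{[{{{}}S}]}]   [S ::= { }]
[{[{{{}}S}]}] ⇒ [{[{{{}}{}}]}]   [S ::= { }]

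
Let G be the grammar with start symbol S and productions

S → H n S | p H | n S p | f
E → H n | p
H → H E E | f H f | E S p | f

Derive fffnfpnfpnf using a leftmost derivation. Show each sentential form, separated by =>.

S => HnS => ESpnS => HnSpnS => ESpnSpnS => HnSpnSpnS => fHfnSpnSpnS => fffnSpnSpnS => fffnfpnSpnS => fffnfpnfpnS => fffnfpnfpnf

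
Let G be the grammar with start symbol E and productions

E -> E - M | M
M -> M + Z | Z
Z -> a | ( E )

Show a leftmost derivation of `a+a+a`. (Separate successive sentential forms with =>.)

E=>M=>M+Z=>M+Z+Z=>Z+Z+Z=>a+Z+Z=>a+a+Z=>a+a+a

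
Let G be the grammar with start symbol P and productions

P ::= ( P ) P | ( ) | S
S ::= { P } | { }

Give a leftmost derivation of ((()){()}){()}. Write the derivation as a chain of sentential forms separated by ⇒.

P ⇒ (P)P   [P ::= ( P ) P]
(P)P ⇒ ((P)P)P   [P ::= ( P ) P]
((P)P)P ⇒ ((())P)P   [P ::= ( )]
((())P)P ⇒ ((())S)P   [P ::= S]
((())S)P ⇒ ((()){P})P   [S ::= { P }]
((()){P})P ⇒ ((()){()})P   [P ::= ( )]
((()){()})P ⇒ ((()){()})S   [P ::= S]
((()){()})S ⇒ ((()){()}){P}   [S ::= { P }]
((()){()}){P} ⇒ ((()){()}){()}   [P ::= ( )]

P ⇒ (P)P ⇒ ((P)P)P ⇒ ((())P)P ⇒ ((())S)P ⇒ ((()){P})P ⇒ ((()){()})P ⇒ ((()){()})S ⇒ ((()){()}){P} ⇒ ((()){()}){()}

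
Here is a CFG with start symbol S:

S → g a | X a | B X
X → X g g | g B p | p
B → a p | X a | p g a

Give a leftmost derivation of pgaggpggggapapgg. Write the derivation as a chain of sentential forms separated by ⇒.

S ⇒ BX   [S → B X]
BX ⇒ pgaX   [B → p g a]
pgaX ⇒ pgaXgg   [X → X g g]
pgaXgg ⇒ pgagBpgg   [X → g B p]
pgagBpgg ⇒ pgagXapgg   [B → X a]
pgagXapgg ⇒ pgaggBpapgg   [X → g B p]
pgaggBpapgg ⇒ pgaggXapapgg   [B → X a]
pgaggXapapgg ⇒ pgaggXggapapgg   [X → X g g]
pgaggXggapapgg ⇒ pgaggXggggapapgg   [X → X g g]
pgaggXggggapapgg ⇒ pgaggpggggapapgg   [X → p]

S ⇒ BX ⇒ pgaX ⇒ pgaXgg ⇒ pgagBpgg ⇒ pgagXapgg ⇒ pgaggBpapgg ⇒ pgaggXapapgg ⇒ pgaggXggapapgg ⇒ pgaggXggggapapgg ⇒ pgaggpggggapapgg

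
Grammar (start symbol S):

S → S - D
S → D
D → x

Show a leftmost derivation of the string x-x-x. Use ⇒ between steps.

S ⇒ S-D ⇒ S-D-D ⇒ D-D-D ⇒ x-D-D ⇒ x-x-D ⇒ x-x-x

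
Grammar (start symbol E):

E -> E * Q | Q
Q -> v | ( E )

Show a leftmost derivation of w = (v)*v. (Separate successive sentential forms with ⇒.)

E ⇒ E*Q ⇒ Q*Q ⇒ (E)*Q ⇒ (Q)*Q ⇒ (v)*Q ⇒ (v)*v

E ⇒ E*Q   [E -> E * Q]
E*Q ⇒ Q*Q   [E -> Q]
Q*Q ⇒ (E)*Q   [Q -> ( E )]
(E)*Q ⇒ (Q)*Q   [E -> Q]
(Q)*Q ⇒ (v)*Q   [Q -> v]
(v)*Q ⇒ (v)*v   [Q -> v]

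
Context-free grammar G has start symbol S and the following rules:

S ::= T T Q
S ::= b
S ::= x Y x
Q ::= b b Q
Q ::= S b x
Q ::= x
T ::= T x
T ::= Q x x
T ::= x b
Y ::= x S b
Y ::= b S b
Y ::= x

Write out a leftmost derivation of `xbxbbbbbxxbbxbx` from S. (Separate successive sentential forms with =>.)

S => TTQ   [S ::= T T Q]
TTQ => xbTQ   [T ::= x b]
xbTQ => xbxbQ   [T ::= x b]
xbxbQ => xbxbbbQ   [Q ::= b b Q]
xbxbbbQ => xbxbbbbbQ   [Q ::= b b Q]
xbxbbbbbQ => xbxbbbbbSbx   [Q ::= S b x]
xbxbbbbbSbx => xbxbbbbbxYxbx   [S ::= x Y x]
xbxbbbbbxYxbx => xbxbbbbbxxSbxbx   [Y ::= x S b]
xbxbbbbbxxSbxbx => xbxbbbbbxxbbxbx   [S ::= b]

S => TTQ => xbTQ => xbxbQ => xbxbbbQ => xbxbbbbbQ => xbxbbbbbSbx => xbxbbbbbxYxbx => xbxbbbbbxxSbxbx => xbxbbbbbxxbbxbx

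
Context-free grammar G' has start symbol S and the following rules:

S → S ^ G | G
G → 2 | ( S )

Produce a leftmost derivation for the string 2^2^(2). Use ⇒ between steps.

S⇒S^G⇒S^G^G⇒G^G^G⇒2^G^G⇒2^2^G⇒2^2^(S)⇒2^2^(G)⇒2^2^(2)

S ⇒ S^G   [S → S ^ G]
S^G ⇒ S^G^G   [S → S ^ G]
S^G^G ⇒ G^G^G   [S → G]
G^G^G ⇒ 2^G^G   [G → 2]
2^G^G ⇒ 2^2^G   [G → 2]
2^2^G ⇒ 2^2^(S)   [G → ( S )]
2^2^(S) ⇒ 2^2^(G)   [S → G]
2^2^(G) ⇒ 2^2^(2)   [G → 2]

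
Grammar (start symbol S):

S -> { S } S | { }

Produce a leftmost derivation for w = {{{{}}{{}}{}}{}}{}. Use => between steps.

S => {S}S => {{S}S}S => {{{S}S}S}S => {{{{}}S}S}S => {{{{}}{S}S}S}S => {{{{}}{{}}S}S}S => {{{{}}{{}}{}}S}S => {{{{}}{{}}{}}{}}S => {{{{}}{{}}{}}{}}{}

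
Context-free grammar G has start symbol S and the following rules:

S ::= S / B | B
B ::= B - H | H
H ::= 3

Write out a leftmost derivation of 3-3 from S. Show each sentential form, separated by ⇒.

S ⇒ B   [S ::= B]
B ⇒ B-H   [B ::= B - H]
B-H ⇒ H-H   [B ::= H]
H-H ⇒ 3-H   [H ::= 3]
3-H ⇒ 3-3   [H ::= 3]

S⇒B⇒B-H⇒H-H⇒3-H⇒3-3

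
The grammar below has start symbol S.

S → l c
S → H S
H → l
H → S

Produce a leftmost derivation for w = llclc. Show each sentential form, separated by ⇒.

S ⇒ HS   [S → H S]
HS ⇒ lS   [H → l]
lS ⇒ lHS   [S → H S]
lHS ⇒ lSS   [H → S]
lSS ⇒ llcS   [S → l c]
llcS ⇒ llclc   [S → l c]

S⇒HS⇒lS⇒lHS⇒lSS⇒llcS⇒llclc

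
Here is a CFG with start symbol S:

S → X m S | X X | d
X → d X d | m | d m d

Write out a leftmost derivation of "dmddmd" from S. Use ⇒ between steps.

S ⇒ XX   [S → X X]
XX ⇒ dmdX   [X → d m d]
dmdX ⇒ dmddmd   [X → d m d]

S ⇒ XX ⇒ dmdX ⇒ dmddmd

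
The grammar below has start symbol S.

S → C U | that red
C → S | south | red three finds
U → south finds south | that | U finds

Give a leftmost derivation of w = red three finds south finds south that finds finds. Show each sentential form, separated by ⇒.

S ⇒ C U   [S → C U]
C U ⇒ S U   [C → S]
S U ⇒ C U U   [S → C U]
C U U ⇒ red three finds U U   [C → red three finds]
red three finds U U ⇒ red three finds south finds south U   [U → south finds south]
red three finds south finds south U ⇒ red three finds south finds south U finds   [U → U finds]
red three finds south finds south U finds ⇒ red three finds south finds south U finds finds   [U → U finds]
red three finds south finds south U finds finds ⇒ red three finds south finds south that finds finds   [U → that]

S ⇒ C U ⇒ S U ⇒ C U U ⇒ red three finds U U ⇒ red three finds south finds south U ⇒ red three finds south finds south U finds ⇒ red three finds south finds south U finds finds ⇒ red three finds south finds south that finds finds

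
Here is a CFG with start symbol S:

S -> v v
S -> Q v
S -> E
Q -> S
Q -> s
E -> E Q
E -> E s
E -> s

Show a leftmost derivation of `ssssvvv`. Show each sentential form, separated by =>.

S => Qv => Sv => Qvv => Svv => Qvvv => Svvv => Evvv => EQvvv => EsQvvv => EssQvvv => sssQvvv => ssssvvv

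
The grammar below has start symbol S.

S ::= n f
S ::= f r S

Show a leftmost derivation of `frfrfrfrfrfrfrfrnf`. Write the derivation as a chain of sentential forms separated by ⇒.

S ⇒ frS   [S ::= f r S]
frS ⇒ frfrS   [S ::= f r S]
frfrS ⇒ frfrfrS   [S ::= f r S]
frfrfrS ⇒ frfrfrfrS   [S ::= f r S]
frfrfrfrS ⇒ frfrfrfrfrS   [S ::= f r S]
frfrfrfrfrS ⇒ frfrfrfrfrfrS   [S ::= f r S]
frfrfrfrfrfrS ⇒ frfrfrfrfrfrfrS   [S ::= f r S]
frfrfrfrfrfrfrS ⇒ frfrfrfrfrfrfrfrS   [S ::= f r S]
frfrfrfrfrfrfrfrS ⇒ frfrfrfrfrfrfrfrnf   [S ::= n f]

S⇒frS⇒frfrS⇒frfrfrS⇒frfrfrfrS⇒frfrfrfrfrS⇒frfrfrfrfrfrS⇒frfrfrfrfrfrfrS⇒frfrfrfrfrfrfrfrS⇒frfrfrfrfrfrfrfrnf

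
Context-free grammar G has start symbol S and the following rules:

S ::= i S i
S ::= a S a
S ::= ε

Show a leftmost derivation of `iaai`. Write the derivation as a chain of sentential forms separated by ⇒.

S⇒iSi⇒iaSai⇒iaai

S ⇒ iSi   [S ::= i S i]
iSi ⇒ iaSai   [S ::= a S a]
iaSai ⇒ iaai   [S ::= ε]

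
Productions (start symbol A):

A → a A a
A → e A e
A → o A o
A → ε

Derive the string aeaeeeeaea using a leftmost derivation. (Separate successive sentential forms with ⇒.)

A ⇒ aAa ⇒ aeAea ⇒ aeaAaea ⇒ aeaeAeaea ⇒ aeaeeAeeaea ⇒ aeaeeeeaea

A ⇒ aAa   [A → a A a]
aAa ⇒ aeAea   [A → e A e]
aeAea ⇒ aeaAaea   [A → a A a]
aeaAaea ⇒ aeaeAeaea   [A → e A e]
aeaeAeaea ⇒ aeaeeAeeaea   [A → e A e]
aeaeeAeeaea ⇒ aeaeeeeaea   [A → ε]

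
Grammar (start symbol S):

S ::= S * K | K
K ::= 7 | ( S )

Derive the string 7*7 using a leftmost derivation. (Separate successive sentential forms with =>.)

S => S*K => K*K => 7*K => 7*7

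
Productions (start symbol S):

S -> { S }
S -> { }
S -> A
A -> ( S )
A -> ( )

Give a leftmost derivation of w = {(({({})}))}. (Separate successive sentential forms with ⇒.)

S ⇒ {S} ⇒ {A} ⇒ {(S)} ⇒ {(A)} ⇒ {((S))} ⇒ {(({S}))} ⇒ {(({A}))} ⇒ {(({(S)}))} ⇒ {(({({})}))}

S ⇒ {S}   [S -> { S }]
{S} ⇒ {A}   [S -> A]
{A} ⇒ {(S)}   [A -> ( S )]
{(S)} ⇒ {(A)}   [S -> A]
{(A)} ⇒ {((S))}   [A -> ( S )]
{((S))} ⇒ {(({S}))}   [S -> { S }]
{(({S}))} ⇒ {(({A}))}   [S -> A]
{(({A}))} ⇒ {(({(S)}))}   [A -> ( S )]
{(({(S)}))} ⇒ {(({({})}))}   [S -> { }]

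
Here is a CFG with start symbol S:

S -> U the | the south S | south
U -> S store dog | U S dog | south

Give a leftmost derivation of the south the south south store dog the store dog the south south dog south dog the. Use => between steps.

S => U the => U S dog the => U S dog S dog the => S store dog S dog S dog the => U the store dog S dog S dog the => S store dog the store dog S dog S dog the => the south S store dog the store dog S dog S dog the => the south the south S store dog the store dog S dog S dog the => the south the south south store dog the store dog S dog S dog the => the south the south south store dog the store dog the south S dog S dog the => the south the south south store dog the store dog the south south dog S dog the => the south the south south store dog the store dog the south south dog south dog the

S => U the   [S -> U the]
U the => U S dog the   [U -> U S dog]
U S dog the => U S dog S dog the   [U -> U S dog]
U S dog S dog the => S store dog S dog S dog the   [U -> S store dog]
S store dog S dog S dog the => U the store dog S dog S dog the   [S -> U the]
U the store dog S dog S dog the => S store dog the store dog S dog S dog the   [U -> S store dog]
S store dog the store dog S dog S dog the => the south S store dog the store dog S dog S dog the   [S -> the south S]
the south S store dog the store dog S dog S dog the => the south the south S store dog the store dog S dog S dog the   [S -> the south S]
the south the south S store dog the store dog S dog S dog the => the south the south south store dog the store dog S dog S dog the   [S -> south]
the south the south south store dog the store dog S dog S dog the => the south the south south store dog the store dog the south S dog S dog the   [S -> the south S]
the south the south south store dog the store dog the south S dog S dog the => the south the south south store dog the store dog the south south dog S dog the   [S -> south]
the south the south south store dog the store dog the south south dog S dog the => the south the south south store dog the store dog the south south dog south dog the   [S -> south]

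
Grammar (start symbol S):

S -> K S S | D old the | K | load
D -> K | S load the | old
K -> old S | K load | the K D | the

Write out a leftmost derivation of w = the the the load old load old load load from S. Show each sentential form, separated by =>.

S => K S S   [S -> K S S]
K S S => the K D S S   [K -> the K D]
the K D S S => the K load D S S   [K -> K load]
the K load D S S => the the K D load D S S   [K -> the K D]
the the K D load D S S => the the K load D load D S S   [K -> K load]
the the K load D load D S S => the the the load D load D S S   [K -> the]
the the the load D load D S S => the the the load old load D S S   [D -> old]
the the the load old load D S S => the the the load old load old S S   [D -> old]
the the the load old load old S S => the the the load old load old load S   [S -> load]
the the the load old load old load S => the the the load old load old load load   [S -> load]

S => K S S => the K D S S => the K load D S S => the the K D load D S S => the the K load D load D S S => the the the load D load D S S => the the the load old load D S S => the the the load old load old S S => the the the load old load old load S => the the the load old load old load load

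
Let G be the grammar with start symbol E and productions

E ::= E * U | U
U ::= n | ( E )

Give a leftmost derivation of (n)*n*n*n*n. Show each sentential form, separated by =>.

E => E*U => E*U*U => E*U*U*U => E*U*U*U*U => U*U*U*U*U => (E)*U*U*U*U => (U)*U*U*U*U => (n)*U*U*U*U => (n)*n*U*U*U => (n)*n*n*U*U => (n)*n*n*n*U => (n)*n*n*n*n

E => E*U   [E ::= E * U]
E*U => E*U*U   [E ::= E * U]
E*U*U => E*U*U*U   [E ::= E * U]
E*U*U*U => E*U*U*U*U   [E ::= E * U]
E*U*U*U*U => U*U*U*U*U   [E ::= U]
U*U*U*U*U => (E)*U*U*U*U   [U ::= ( E )]
(E)*U*U*U*U => (U)*U*U*U*U   [E ::= U]
(U)*U*U*U*U => (n)*U*U*U*U   [U ::= n]
(n)*U*U*U*U => (n)*n*U*U*U   [U ::= n]
(n)*n*U*U*U => (n)*n*n*U*U   [U ::= n]
(n)*n*n*U*U => (n)*n*n*n*U   [U ::= n]
(n)*n*n*n*U => (n)*n*n*n*n   [U ::= n]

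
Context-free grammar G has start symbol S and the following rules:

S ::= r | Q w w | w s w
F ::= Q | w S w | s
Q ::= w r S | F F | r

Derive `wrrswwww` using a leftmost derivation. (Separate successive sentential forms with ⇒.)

S ⇒ Qww   [S ::= Q w w]
Qww ⇒ wrSww   [Q ::= w r S]
wrSww ⇒ wrQwwww   [S ::= Q w w]
wrQwwww ⇒ wrFFwwww   [Q ::= F F]
wrFFwwww ⇒ wrQFwwww   [F ::= Q]
wrQFwwww ⇒ wrrFwwww   [Q ::= r]
wrrFwwww ⇒ wrrswwww   [F ::= s]

S ⇒ Qww ⇒ wrSww ⇒ wrQwwww ⇒ wrFFwwww ⇒ wrQFwwww ⇒ wrrFwwww ⇒ wrrswwww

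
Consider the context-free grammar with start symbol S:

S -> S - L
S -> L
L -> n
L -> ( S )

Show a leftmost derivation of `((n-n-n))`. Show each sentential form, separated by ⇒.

S⇒L⇒(S)⇒(L)⇒((S))⇒((S-L))⇒((S-L-L))⇒((L-L-L))⇒((n-L-L))⇒((n-n-L))⇒((n-n-n))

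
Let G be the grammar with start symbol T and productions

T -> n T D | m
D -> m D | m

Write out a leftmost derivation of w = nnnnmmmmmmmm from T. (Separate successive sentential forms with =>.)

T => nTD => nnTDD => nnnTDDD => nnnnTDDDD => nnnnmDDDD => nnnnmmDDDD => nnnnmmmDDDD => nnnnmmmmDDD => nnnnmmmmmDD => nnnnmmmmmmDD => nnnnmmmmmmmD => nnnnmmmmmmmm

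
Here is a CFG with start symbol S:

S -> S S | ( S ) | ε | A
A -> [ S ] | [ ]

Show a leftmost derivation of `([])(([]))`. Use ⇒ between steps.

S ⇒ SS ⇒ (S)S ⇒ (A)S ⇒ ([])S ⇒ ([])(S) ⇒ ([])((S)) ⇒ ([])((A)) ⇒ ([])(([S])) ⇒ ([])(([]))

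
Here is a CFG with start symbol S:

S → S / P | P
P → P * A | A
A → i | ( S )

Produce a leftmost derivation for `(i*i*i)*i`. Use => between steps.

S=>P=>P*A=>A*A=>(S)*A=>(P)*A=>(P*A)*A=>(P*A*A)*A=>(A*A*A)*A=>(i*A*A)*A=>(i*i*A)*A=>(i*i*i)*A=>(i*i*i)*i

S => P   [S → P]
P => P*A   [P → P * A]
P*A => A*A   [P → A]
A*A => (S)*A   [A → ( S )]
(S)*A => (P)*A   [S → P]
(P)*A => (P*A)*A   [P → P * A]
(P*A)*A => (P*A*A)*A   [P → P * A]
(P*A*A)*A => (A*A*A)*A   [P → A]
(A*A*A)*A => (i*A*A)*A   [A → i]
(i*A*A)*A => (i*i*A)*A   [A → i]
(i*i*A)*A => (i*i*i)*A   [A → i]
(i*i*i)*A => (i*i*i)*i   [A → i]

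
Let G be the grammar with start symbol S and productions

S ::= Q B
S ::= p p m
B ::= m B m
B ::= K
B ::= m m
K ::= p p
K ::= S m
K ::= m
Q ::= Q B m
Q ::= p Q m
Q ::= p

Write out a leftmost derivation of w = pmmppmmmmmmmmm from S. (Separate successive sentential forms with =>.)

S=>QB=>QBmB=>pBmB=>pmBmmB=>pmmBmmmB=>pmmKmmmB=>pmmSmmmmB=>pmmppmmmmmB=>pmmppmmmmmmBm=>pmmppmmmmmmmmm

S => QB   [S ::= Q B]
QB => QBmB   [Q ::= Q B m]
QBmB => pBmB   [Q ::= p]
pBmB => pmBmmB   [B ::= m B m]
pmBmmB => pmmBmmmB   [B ::= m B m]
pmmBmmmB => pmmKmmmB   [B ::= K]
pmmKmmmB => pmmSmmmmB   [K ::= S m]
pmmSmmmmB => pmmppmmmmmB   [S ::= p p m]
pmmppmmmmmB => pmmppmmmmmmBm   [B ::= m B m]
pmmppmmmmmmBm => pmmppmmmmmmmmm   [B ::= m m]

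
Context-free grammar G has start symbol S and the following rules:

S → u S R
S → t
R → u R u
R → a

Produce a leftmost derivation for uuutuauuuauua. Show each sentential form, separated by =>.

S => uSR   [S → u S R]
uSR => uuSRR   [S → u S R]
uuSRR => uuuSRRR   [S → u S R]
uuuSRRR => uuutRRR   [S → t]
uuutRRR => uuutuRuRR   [R → u R u]
uuutuRuRR => uuutuauRR   [R → a]
uuutuauRR => uuutuauuRuR   [R → u R u]
uuutuauuRuR => uuutuauuuRuuR   [R → u R u]
uuutuauuuRuuR => uuutuauuuauuR   [R → a]
uuutuauuuauuR => uuutuauuuauua   [R → a]

S => uSR => uuSRR => uuuSRRR => uuutRRR => uuutuRuRR => uuutuauRR => uuutuauuRuR => uuutuauuuRuuR => uuutuauuuauuR => uuutuauuuauua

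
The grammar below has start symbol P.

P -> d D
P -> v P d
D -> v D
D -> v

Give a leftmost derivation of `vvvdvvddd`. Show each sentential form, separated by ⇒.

P ⇒ vPd ⇒ vvPdd ⇒ vvvPddd ⇒ vvvdDddd ⇒ vvvdvDddd ⇒ vvvdvvddd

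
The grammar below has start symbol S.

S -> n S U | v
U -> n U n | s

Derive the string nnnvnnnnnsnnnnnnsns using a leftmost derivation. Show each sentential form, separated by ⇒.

S⇒nSU⇒nnSUU⇒nnnSUUU⇒nnnvUUU⇒nnnvnUnUU⇒nnnvnnUnnUU⇒nnnvnnnUnnnUU⇒nnnvnnnnUnnnnUU⇒nnnvnnnnnUnnnnnUU⇒nnnvnnnnnsnnnnnUU⇒nnnvnnnnnsnnnnnnUnU⇒nnnvnnnnnsnnnnnnsnU⇒nnnvnnnnnsnnnnnnsns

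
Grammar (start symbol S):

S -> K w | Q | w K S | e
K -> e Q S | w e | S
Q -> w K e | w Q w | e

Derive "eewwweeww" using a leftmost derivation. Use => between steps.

S => Kw => eQSw => eeSw => eeQw => eewQww => eewwKeww => eewwweeww

S => Kw   [S -> K w]
Kw => eQSw   [K -> e Q S]
eQSw => eeSw   [Q -> e]
eeSw => eeQw   [S -> Q]
eeQw => eewQww   [Q -> w Q w]
eewQww => eewwKeww   [Q -> w K e]
eewwKeww => eewwweeww   [K -> w e]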